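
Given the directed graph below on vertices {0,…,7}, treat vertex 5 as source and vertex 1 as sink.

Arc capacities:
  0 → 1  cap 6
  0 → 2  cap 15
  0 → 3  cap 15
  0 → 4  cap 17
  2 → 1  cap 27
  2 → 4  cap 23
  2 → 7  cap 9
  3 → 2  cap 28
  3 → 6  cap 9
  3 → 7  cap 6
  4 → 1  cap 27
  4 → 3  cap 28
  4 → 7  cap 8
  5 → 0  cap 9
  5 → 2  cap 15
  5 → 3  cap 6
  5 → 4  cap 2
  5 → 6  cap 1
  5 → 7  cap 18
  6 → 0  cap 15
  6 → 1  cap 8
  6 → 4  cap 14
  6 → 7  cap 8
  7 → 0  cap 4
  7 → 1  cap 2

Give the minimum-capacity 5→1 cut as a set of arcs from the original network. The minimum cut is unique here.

augment #1: 5→0→1 push 6
augment #2: 5→2→1 push 15
augment #3: 5→4→1 push 2
augment #4: 5→6→1 push 1
augment #5: 5→7→1 push 2
augment #6: 5→0→2→1 push 3
augment #7: 5→3→2→1 push 6
augment #8: 5→7→0→2→1 push 3
augment #9: 5→7→0→4→1 push 1
max flow = 39; residual-reachable set from 5 gives S-side
cut edges (S→T): {(5,0), (5,2), (5,3), (5,4), (5,6), (7,0), (7,1)} total cap 39

Min-cut arcs: {(5,0), (5,2), (5,3), (5,4), (5,6), (7,0), (7,1)} (total capacity 39)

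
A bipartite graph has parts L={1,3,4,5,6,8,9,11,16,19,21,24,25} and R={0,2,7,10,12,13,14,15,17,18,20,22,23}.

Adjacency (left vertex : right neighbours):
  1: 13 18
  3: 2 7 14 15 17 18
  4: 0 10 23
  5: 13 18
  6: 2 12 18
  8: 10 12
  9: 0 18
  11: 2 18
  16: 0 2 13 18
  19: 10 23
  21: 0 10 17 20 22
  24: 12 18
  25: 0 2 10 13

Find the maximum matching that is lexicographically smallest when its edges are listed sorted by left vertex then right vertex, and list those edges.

|M| = 9 (so the lex-smallest maximum matching has 9 edges)
process left vertices in ascending order; for each, take the smallest-labelled available neighbour that still permits 9 edges overall, or leave it unmatched if none does
lex-smallest matching: {1-13, 3-7, 4-0, 5-18, 6-2, 8-10, 19-23, 21-17, 24-12}

Lex-smallest maximum matching: {(1,13), (3,7), (4,0), (5,18), (6,2), (8,10), (19,23), (21,17), (24,12)}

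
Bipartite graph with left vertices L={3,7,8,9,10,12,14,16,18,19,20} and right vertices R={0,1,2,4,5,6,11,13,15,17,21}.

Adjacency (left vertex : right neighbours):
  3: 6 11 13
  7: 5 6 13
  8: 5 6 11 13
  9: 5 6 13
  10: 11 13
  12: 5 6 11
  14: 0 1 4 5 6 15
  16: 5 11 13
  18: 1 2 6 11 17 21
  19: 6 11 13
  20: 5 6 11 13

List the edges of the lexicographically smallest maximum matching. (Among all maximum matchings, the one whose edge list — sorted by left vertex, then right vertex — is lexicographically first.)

|M| = 6 (so the lex-smallest maximum matching has 6 edges)
process left vertices in ascending order; for each, take the smallest-labelled available neighbour that still permits 6 edges overall, or leave it unmatched if none does
lex-smallest matching: {3-6, 7-5, 8-11, 9-13, 14-0, 18-1}

Lex-smallest maximum matching: {(3,6), (7,5), (8,11), (9,13), (14,0), (18,1)}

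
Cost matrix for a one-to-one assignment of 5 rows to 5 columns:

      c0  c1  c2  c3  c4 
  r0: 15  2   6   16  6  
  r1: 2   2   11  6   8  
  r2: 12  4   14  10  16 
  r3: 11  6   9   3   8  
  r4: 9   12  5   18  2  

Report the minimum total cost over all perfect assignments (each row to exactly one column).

optimal assignment: row0→col2 (cost 6), row1→col0 (cost 2), row2→col1 (cost 4), row3→col3 (cost 3), row4→col4 (cost 2)
total = 6 + 2 + 4 + 3 + 2 = 17

Minimum assignment cost: 17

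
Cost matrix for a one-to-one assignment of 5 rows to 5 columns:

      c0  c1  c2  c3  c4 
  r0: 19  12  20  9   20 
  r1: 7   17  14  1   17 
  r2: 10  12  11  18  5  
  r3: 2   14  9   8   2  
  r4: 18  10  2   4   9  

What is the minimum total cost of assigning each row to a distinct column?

optimal assignment: row0→col1 (cost 12), row1→col3 (cost 1), row2→col4 (cost 5), row3→col0 (cost 2), row4→col2 (cost 2)
total = 12 + 1 + 5 + 2 + 2 = 22

Minimum assignment cost: 22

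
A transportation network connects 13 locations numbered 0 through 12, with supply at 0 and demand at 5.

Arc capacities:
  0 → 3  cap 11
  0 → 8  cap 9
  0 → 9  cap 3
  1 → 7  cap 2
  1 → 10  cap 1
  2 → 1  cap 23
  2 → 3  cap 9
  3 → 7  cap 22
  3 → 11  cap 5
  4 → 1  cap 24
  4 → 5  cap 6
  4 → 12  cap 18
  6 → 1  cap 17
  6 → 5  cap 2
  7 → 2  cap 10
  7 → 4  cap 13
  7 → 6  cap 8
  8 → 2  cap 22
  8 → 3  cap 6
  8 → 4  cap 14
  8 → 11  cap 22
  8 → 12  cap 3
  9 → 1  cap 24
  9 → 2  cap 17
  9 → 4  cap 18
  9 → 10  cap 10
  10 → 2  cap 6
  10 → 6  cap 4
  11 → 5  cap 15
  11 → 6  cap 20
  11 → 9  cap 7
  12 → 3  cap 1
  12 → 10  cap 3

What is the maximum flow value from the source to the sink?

augment #1: 0→3→11→5 bottleneck 5, total now 5
augment #2: 0→8→4→5 bottleneck 6, total now 11
augment #3: 0→8→11→5 bottleneck 3, total now 14
augment #4: 0→3→7→6→5 bottleneck 2, total now 16
augment #5: 0→9→4→8→11→5 bottleneck 3, total now 19
augment #6: 0→3→7→4→8→11→5 bottleneck 3, total now 22

Maximum flow value: 22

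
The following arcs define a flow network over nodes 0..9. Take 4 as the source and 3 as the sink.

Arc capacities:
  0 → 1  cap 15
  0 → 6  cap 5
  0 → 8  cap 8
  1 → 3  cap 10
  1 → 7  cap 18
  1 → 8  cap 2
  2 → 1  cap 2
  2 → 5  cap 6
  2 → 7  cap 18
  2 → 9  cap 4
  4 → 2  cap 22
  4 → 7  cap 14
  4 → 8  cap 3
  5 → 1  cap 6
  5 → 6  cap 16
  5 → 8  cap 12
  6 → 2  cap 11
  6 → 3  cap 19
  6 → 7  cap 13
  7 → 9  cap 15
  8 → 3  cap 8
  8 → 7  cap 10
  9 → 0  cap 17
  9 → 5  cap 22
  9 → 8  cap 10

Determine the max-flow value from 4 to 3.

Maximum flow value: 30

augment #1: 4→8→3 bottleneck 3, total now 3
augment #2: 4→2→1→3 bottleneck 2, total now 5
augment #3: 4→2→5→1→3 bottleneck 6, total now 11
augment #4: 4→2→9→8→3 bottleneck 4, total now 15
augment #5: 4→7→9→8→3 bottleneck 1, total now 16
augment #6: 4→7→9→0→1→3 bottleneck 2, total now 18
augment #7: 4→7→9→0→6→3 bottleneck 5, total now 23
augment #8: 4→7→9→5→6→3 bottleneck 6, total now 29
augment #9: 4→2→7→9→5→6→3 bottleneck 1, total now 30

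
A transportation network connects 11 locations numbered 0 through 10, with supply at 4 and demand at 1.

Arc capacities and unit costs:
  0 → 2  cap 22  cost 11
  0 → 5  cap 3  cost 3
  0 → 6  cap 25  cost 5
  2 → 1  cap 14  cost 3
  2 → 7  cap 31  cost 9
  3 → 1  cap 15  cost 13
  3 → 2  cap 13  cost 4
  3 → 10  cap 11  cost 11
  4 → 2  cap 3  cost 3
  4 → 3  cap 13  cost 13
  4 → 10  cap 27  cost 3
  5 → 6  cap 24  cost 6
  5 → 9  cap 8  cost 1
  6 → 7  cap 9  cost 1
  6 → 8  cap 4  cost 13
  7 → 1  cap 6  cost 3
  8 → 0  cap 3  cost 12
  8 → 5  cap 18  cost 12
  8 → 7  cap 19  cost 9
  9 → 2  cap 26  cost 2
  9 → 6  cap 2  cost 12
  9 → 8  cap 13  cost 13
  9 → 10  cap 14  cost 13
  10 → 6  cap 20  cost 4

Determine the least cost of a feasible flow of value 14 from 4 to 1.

Minimum cost for 14 units: 184

shortest-cost path #1: 4→2→1 push 3 @ unit cost 6 (adds 18)
shortest-cost path #2: 4→10→6→7→1 push 6 @ unit cost 11 (adds 66)
shortest-cost path #3: 4→3→2→1 push 5 @ unit cost 20 (adds 100)
total cost = 184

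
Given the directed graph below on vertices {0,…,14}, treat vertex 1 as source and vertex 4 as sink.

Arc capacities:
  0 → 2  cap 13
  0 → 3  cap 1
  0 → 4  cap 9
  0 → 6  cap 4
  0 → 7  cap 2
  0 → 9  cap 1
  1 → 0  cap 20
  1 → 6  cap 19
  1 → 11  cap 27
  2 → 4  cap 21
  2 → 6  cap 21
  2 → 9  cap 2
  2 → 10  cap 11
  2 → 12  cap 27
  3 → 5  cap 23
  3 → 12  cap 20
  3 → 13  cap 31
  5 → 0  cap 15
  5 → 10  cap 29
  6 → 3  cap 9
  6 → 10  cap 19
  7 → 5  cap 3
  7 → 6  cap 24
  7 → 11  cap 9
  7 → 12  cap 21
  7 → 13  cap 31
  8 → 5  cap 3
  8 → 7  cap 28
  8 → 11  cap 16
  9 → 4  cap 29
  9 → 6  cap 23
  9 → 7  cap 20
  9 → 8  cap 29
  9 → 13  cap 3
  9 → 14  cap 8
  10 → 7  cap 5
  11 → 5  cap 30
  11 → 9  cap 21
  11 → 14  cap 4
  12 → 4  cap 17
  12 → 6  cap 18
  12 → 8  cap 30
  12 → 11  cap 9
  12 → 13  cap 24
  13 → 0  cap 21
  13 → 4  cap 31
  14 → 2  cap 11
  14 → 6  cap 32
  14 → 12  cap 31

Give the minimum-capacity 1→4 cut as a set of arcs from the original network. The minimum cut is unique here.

augment #1: 1→0→4 push 9
augment #2: 1→0→2→4 push 11
augment #3: 1→11→9→4 push 21
augment #4: 1→6→3→12→4 push 9
augment #5: 1→11→14→2→4 push 4
augment #6: 1→6→10→7→12→4 push 5
augment #7: 1→11→5→0→2→4 push 2
max flow = 61; residual-reachable set from 1 gives S-side
cut edges (S→T): {(1,0), (1,11), (6,3), (10,7)} total cap 61

Min-cut arcs: {(1,0), (1,11), (6,3), (10,7)} (total capacity 61)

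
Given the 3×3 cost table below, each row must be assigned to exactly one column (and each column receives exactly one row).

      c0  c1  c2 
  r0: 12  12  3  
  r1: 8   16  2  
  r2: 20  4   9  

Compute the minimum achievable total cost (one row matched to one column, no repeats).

Minimum assignment cost: 15

optimal assignment: row0→col2 (cost 3), row1→col0 (cost 8), row2→col1 (cost 4)
total = 3 + 8 + 4 = 15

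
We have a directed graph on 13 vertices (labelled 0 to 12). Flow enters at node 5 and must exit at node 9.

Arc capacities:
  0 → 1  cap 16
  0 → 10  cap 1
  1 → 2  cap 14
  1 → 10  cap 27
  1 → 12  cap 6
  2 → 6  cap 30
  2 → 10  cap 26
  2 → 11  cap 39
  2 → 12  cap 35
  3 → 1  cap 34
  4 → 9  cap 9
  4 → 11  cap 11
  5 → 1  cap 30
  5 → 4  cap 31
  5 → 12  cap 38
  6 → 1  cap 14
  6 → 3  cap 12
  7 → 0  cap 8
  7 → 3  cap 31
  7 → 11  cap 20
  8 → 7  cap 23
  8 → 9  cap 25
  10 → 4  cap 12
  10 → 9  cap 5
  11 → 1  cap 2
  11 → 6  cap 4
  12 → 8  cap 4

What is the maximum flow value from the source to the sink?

augment #1: 5→4→9 bottleneck 9, total now 9
augment #2: 5→1→10→9 bottleneck 5, total now 14
augment #3: 5→12→8→9 bottleneck 4, total now 18

Maximum flow value: 18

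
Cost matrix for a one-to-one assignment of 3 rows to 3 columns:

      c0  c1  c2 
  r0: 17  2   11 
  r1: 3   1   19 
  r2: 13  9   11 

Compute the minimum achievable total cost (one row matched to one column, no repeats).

Minimum assignment cost: 16

optimal assignment: row0→col1 (cost 2), row1→col0 (cost 3), row2→col2 (cost 11)
total = 2 + 3 + 11 = 16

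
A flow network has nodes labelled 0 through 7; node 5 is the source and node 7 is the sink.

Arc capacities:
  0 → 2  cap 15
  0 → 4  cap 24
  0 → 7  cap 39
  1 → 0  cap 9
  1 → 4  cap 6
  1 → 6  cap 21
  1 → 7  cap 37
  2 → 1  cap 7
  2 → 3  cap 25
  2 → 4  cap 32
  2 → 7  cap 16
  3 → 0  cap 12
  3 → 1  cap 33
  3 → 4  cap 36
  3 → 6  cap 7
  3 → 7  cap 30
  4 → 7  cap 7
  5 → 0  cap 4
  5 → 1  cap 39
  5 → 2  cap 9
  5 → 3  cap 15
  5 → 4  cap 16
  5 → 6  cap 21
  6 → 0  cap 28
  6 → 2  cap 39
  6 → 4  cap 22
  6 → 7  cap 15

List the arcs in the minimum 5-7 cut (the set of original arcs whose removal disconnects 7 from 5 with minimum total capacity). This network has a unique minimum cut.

Min-cut arcs: {(4,7), (5,0), (5,1), (5,2), (5,3), (5,6)} (total capacity 95)

augment #1: 5→0→7 push 4
augment #2: 5→1→7 push 37
augment #3: 5→2→7 push 9
augment #4: 5→3→7 push 15
augment #5: 5→4→7 push 7
augment #6: 5→6→7 push 15
augment #7: 5→1→0→7 push 2
augment #8: 5→6→0→7 push 6
max flow = 95; residual-reachable set from 5 gives S-side
cut edges (S→T): {(4,7), (5,0), (5,1), (5,2), (5,3), (5,6)} total cap 95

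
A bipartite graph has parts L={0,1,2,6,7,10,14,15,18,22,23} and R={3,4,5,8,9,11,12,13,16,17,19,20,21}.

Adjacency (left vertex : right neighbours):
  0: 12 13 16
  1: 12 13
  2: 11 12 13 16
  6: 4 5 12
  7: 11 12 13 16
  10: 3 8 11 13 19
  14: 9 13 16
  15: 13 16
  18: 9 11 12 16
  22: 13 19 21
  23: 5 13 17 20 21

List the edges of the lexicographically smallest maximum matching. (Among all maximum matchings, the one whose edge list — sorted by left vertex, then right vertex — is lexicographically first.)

|M| = 9 (so the lex-smallest maximum matching has 9 edges)
process left vertices in ascending order; for each, take the smallest-labelled available neighbour that still permits 9 edges overall, or leave it unmatched if none does
lex-smallest matching: {0-12, 1-13, 2-11, 6-4, 7-16, 10-3, 14-9, 22-19, 23-5}

Lex-smallest maximum matching: {(0,12), (1,13), (2,11), (6,4), (7,16), (10,3), (14,9), (22,19), (23,5)}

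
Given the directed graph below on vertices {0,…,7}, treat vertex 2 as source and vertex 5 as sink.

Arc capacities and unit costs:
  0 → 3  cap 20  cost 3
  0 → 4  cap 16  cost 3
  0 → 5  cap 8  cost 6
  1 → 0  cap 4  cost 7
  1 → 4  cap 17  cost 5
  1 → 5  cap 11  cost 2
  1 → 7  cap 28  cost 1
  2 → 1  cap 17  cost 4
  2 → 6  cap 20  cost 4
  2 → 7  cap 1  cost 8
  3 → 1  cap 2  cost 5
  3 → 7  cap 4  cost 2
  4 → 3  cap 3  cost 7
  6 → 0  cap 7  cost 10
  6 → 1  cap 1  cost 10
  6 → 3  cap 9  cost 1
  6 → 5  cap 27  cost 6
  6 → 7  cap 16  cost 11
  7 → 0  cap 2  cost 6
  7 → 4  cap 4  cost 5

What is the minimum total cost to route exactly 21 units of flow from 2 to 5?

Minimum cost for 21 units: 166

shortest-cost path #1: 2→1→5 push 11 @ unit cost 6 (adds 66)
shortest-cost path #2: 2→6→5 push 10 @ unit cost 10 (adds 100)
total cost = 166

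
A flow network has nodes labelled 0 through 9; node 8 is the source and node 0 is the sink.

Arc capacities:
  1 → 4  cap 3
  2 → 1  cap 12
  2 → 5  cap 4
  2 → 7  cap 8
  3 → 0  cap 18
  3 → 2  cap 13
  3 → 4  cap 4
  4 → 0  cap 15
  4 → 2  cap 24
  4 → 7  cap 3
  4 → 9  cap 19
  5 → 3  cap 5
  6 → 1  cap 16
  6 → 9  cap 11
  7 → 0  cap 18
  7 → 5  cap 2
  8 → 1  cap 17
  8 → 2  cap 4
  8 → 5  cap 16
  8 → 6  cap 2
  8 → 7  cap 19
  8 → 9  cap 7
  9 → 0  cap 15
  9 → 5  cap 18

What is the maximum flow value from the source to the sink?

Maximum flow value: 35

augment #1: 8→7→0 bottleneck 18, total now 18
augment #2: 8→9→0 bottleneck 7, total now 25
augment #3: 8→1→4→0 bottleneck 3, total now 28
augment #4: 8→5→3→0 bottleneck 5, total now 33
augment #5: 8→6→9→0 bottleneck 2, total now 35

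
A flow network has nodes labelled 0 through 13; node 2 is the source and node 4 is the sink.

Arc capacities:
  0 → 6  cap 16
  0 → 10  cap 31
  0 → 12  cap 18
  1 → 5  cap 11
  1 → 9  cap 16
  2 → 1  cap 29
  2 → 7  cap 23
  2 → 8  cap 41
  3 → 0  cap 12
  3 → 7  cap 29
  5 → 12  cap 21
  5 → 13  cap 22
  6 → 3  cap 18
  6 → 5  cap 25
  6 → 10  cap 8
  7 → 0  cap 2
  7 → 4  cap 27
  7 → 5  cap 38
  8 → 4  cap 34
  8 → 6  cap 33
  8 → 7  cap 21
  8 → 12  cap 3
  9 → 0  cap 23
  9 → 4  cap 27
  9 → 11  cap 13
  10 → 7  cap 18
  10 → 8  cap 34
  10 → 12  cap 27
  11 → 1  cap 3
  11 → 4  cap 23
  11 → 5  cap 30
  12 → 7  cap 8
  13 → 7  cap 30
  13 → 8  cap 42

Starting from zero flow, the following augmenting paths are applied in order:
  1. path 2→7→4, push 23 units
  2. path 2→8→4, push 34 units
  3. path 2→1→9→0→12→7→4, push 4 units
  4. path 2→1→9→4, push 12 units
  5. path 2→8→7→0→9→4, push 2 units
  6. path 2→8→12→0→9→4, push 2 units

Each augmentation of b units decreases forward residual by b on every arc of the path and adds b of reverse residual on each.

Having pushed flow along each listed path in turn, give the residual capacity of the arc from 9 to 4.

after path 1 (2→7→4, push 23): res(9,4)=27
after path 2 (2→8→4, push 34): res(9,4)=27
after path 3 (2→1→9→0→12→7→4, push 4): res(9,4)=27
after path 4 (2→1→9→4, push 12): res(9,4)=15
after path 5 (2→8→7→0→9→4, push 2): res(9,4)=13
after path 6 (2→8→12→0→9→4, push 2): res(9,4)=11

Residual capacity of (9,4): 11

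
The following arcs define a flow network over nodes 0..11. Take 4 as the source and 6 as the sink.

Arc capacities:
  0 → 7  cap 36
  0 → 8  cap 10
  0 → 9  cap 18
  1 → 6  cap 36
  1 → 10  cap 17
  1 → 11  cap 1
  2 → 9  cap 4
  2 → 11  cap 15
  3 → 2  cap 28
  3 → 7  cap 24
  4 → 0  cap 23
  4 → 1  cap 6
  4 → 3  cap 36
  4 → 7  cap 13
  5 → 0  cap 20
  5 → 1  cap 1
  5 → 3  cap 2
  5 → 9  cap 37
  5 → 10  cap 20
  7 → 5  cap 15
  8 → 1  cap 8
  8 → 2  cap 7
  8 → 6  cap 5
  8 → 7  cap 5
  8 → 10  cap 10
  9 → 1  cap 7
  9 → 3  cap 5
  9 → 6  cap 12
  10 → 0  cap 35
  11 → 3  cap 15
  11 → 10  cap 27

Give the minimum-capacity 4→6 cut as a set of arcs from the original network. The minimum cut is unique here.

Min-cut arcs: {(0,8), (4,1), (5,1), (9,1), (9,6)} (total capacity 36)

augment #1: 4→1→6 push 6
augment #2: 4→0→8→6 push 5
augment #3: 4→0→9→6 push 12
augment #4: 4→0→8→1→6 push 5
augment #5: 4→0→9→1→6 push 1
augment #6: 4→7→5→1→6 push 1
augment #7: 4→3→2→9→1→6 push 4
augment #8: 4→7→5→9→1→6 push 2
max flow = 36; residual-reachable set from 4 gives S-side
cut edges (S→T): {(0,8), (4,1), (5,1), (9,1), (9,6)} total cap 36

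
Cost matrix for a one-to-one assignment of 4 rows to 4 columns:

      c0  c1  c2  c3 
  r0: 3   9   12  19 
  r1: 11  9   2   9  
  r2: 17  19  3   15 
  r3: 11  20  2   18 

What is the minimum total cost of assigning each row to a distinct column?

Minimum assignment cost: 29

optimal assignment: row0→col0 (cost 3), row1→col1 (cost 9), row2→col3 (cost 15), row3→col2 (cost 2)
total = 3 + 9 + 15 + 2 = 29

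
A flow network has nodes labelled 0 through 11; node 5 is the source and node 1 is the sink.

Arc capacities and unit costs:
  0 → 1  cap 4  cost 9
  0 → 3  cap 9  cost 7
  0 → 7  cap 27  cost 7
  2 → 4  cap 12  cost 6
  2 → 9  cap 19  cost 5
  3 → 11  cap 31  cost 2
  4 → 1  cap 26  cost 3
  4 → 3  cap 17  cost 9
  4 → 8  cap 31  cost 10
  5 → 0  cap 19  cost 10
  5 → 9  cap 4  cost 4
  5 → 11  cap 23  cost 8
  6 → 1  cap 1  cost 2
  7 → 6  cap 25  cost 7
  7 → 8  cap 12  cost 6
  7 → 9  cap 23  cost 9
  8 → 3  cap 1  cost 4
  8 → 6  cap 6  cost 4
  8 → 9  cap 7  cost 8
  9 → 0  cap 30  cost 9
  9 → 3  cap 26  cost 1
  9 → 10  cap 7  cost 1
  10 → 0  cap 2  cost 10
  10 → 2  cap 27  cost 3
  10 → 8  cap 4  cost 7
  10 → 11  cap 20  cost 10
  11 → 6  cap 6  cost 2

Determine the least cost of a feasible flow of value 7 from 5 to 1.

Minimum cost for 7 units: 118

shortest-cost path #1: 5→9→3→11→6→1 push 1 @ unit cost 11 (adds 11)
shortest-cost path #2: 5→9→10→2→4→1 push 3 @ unit cost 17 (adds 51)
shortest-cost path #3: 5→11→3→9→10→2→4→1 push 1 @ unit cost 18 (adds 18)
shortest-cost path #4: 5→0→1 push 2 @ unit cost 19 (adds 38)
total cost = 118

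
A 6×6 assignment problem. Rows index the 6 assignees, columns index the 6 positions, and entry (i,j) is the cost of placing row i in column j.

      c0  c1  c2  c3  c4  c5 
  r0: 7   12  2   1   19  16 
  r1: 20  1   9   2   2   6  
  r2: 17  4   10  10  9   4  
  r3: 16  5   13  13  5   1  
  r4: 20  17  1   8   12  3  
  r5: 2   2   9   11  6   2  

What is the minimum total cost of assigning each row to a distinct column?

Minimum assignment cost: 11

optimal assignment: row0→col3 (cost 1), row1→col4 (cost 2), row2→col1 (cost 4), row3→col5 (cost 1), row4→col2 (cost 1), row5→col0 (cost 2)
total = 1 + 2 + 4 + 1 + 1 + 2 = 11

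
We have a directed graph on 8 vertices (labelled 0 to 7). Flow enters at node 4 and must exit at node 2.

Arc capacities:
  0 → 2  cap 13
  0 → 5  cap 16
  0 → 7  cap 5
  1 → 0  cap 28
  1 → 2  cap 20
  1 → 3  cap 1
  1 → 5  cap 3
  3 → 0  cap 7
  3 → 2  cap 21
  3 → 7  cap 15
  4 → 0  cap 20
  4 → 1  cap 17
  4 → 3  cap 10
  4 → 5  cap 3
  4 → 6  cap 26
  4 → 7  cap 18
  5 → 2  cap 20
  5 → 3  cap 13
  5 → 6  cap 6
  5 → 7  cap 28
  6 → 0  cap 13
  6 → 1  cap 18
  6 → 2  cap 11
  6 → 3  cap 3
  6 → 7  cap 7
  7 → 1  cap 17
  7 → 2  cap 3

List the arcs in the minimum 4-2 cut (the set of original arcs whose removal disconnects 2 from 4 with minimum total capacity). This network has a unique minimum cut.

Min-cut arcs: {(0,2), (0,5), (1,2), (1,3), (1,5), (4,3), (4,5), (6,2), (6,3), (7,2)} (total capacity 83)

augment #1: 4→0→2 push 13
augment #2: 4→1→2 push 17
augment #3: 4→3→2 push 10
augment #4: 4→5→2 push 3
augment #5: 4→6→2 push 11
augment #6: 4→7→2 push 3
augment #7: 4→0→5→2 push 7
augment #8: 4→6→1→2 push 3
augment #9: 4→6→3→2 push 3
augment #10: 4→6→0→5→2 push 9
augment #11: 4→7→1→3→2 push 1
augment #12: 4→7→1→5→2 push 1
augment #13: 4→7→1→5→3→2 push 2
max flow = 83; residual-reachable set from 4 gives S-side
cut edges (S→T): {(0,2), (0,5), (1,2), (1,3), (1,5), (4,3), (4,5), (6,2), (6,3), (7,2)} total cap 83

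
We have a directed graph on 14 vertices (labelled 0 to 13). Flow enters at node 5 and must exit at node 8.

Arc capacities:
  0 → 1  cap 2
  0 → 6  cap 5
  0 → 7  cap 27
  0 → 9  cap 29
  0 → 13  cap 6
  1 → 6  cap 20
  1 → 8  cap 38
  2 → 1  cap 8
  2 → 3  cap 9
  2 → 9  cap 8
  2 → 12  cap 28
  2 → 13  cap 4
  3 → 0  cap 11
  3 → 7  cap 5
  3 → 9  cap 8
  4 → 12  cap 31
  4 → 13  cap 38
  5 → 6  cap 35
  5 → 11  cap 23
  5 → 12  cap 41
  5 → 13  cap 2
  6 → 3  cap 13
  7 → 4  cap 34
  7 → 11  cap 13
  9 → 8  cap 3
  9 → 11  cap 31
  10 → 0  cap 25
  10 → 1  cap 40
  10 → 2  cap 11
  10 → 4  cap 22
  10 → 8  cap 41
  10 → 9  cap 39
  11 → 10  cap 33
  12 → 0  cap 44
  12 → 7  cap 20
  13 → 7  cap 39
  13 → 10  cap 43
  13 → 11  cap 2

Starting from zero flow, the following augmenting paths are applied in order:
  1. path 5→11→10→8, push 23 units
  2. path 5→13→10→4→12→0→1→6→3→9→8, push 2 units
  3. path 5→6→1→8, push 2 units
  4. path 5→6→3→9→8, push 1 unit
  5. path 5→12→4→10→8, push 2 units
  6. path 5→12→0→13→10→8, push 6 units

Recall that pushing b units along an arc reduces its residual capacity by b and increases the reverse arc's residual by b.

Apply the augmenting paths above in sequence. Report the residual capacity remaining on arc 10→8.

Residual capacity of (10,8): 10

after path 1 (5→11→10→8, push 23): res(10,8)=18
after path 2 (5→13→10→4→12→0→1→6→3→9→8, push 2): res(10,8)=18
after path 3 (5→6→1→8, push 2): res(10,8)=18
after path 4 (5→6→3→9→8, push 1): res(10,8)=18
after path 5 (5→12→4→10→8, push 2): res(10,8)=16
after path 6 (5→12→0→13→10→8, push 6): res(10,8)=10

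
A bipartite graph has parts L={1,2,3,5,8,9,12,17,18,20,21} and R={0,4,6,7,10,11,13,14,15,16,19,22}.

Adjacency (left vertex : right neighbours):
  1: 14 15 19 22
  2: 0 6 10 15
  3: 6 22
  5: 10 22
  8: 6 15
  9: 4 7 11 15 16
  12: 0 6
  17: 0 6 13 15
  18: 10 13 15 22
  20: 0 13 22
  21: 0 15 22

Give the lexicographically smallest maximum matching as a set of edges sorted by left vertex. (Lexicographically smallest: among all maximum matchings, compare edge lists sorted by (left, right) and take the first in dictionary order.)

|M| = 8 (so the lex-smallest maximum matching has 8 edges)
process left vertices in ascending order; for each, take the smallest-labelled available neighbour that still permits 8 edges overall, or leave it unmatched if none does
lex-smallest matching: {1-14, 2-0, 3-6, 5-10, 8-15, 9-4, 17-13, 18-22}

Lex-smallest maximum matching: {(1,14), (2,0), (3,6), (5,10), (8,15), (9,4), (17,13), (18,22)}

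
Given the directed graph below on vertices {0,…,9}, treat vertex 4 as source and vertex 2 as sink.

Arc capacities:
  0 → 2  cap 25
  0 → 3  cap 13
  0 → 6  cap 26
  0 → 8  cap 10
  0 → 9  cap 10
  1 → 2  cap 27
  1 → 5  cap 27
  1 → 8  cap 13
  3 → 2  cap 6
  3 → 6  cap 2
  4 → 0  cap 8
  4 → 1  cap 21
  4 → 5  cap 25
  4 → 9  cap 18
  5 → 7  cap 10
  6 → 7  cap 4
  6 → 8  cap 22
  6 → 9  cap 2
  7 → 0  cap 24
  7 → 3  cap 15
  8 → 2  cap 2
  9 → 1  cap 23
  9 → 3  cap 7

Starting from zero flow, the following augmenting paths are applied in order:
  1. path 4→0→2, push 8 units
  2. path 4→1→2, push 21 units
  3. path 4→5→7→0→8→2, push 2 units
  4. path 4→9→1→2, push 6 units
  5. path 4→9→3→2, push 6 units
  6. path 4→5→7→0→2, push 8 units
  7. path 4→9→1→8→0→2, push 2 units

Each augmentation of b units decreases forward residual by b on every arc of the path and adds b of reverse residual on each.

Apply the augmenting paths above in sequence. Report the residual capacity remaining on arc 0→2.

after path 1 (4→0→2, push 8): res(0,2)=17
after path 2 (4→1→2, push 21): res(0,2)=17
after path 3 (4→5→7→0→8→2, push 2): res(0,2)=17
after path 4 (4→9→1→2, push 6): res(0,2)=17
after path 5 (4→9→3→2, push 6): res(0,2)=17
after path 6 (4→5→7→0→2, push 8): res(0,2)=9
after path 7 (4→9→1→8→0→2, push 2): res(0,2)=7

Residual capacity of (0,2): 7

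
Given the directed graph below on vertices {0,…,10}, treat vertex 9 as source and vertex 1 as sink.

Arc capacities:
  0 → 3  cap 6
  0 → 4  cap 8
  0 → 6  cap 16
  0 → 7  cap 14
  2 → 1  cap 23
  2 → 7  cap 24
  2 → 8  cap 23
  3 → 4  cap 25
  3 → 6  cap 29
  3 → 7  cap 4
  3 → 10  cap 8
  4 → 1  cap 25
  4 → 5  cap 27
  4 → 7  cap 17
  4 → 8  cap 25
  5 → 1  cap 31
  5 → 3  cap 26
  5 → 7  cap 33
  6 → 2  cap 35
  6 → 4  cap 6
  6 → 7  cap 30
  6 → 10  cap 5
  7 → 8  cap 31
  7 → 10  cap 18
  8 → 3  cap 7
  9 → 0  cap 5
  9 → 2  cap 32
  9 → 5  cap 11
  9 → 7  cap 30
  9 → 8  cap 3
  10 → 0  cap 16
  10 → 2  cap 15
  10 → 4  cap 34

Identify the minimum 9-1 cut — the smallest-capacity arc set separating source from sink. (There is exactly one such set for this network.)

augment #1: 9→2→1 push 23
augment #2: 9→5→1 push 11
augment #3: 9→0→4→1 push 5
augment #4: 9→7→10→4→1 push 18
augment #5: 9→8→3→4→1 push 2
augment #6: 9→8→3→4→5→1 push 1
augment #7: 9→2→8→3→4→5→1 push 4
max flow = 64; residual-reachable set from 9 gives S-side
cut edges (S→T): {(2,1), (7,10), (8,3), (9,0), (9,5)} total cap 64

Min-cut arcs: {(2,1), (7,10), (8,3), (9,0), (9,5)} (total capacity 64)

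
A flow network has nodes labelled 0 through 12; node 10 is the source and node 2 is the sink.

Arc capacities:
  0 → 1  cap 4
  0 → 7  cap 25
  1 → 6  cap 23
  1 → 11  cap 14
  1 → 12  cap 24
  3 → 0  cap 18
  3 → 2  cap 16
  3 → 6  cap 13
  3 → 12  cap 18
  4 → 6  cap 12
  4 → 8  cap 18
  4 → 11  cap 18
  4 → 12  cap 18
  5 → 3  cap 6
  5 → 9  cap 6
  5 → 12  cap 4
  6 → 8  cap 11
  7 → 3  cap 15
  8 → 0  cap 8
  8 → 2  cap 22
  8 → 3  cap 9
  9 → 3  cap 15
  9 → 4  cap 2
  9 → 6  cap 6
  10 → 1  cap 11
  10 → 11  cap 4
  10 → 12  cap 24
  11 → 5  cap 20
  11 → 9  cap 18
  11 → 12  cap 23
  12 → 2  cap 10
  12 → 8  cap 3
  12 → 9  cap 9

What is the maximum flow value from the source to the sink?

augment #1: 10→12→2 bottleneck 10, total now 10
augment #2: 10→12→8→2 bottleneck 3, total now 13
augment #3: 10→1→6→8→2 bottleneck 11, total now 24
augment #4: 10→11→5→3→2 bottleneck 4, total now 28
augment #5: 10→12→9→3→2 bottleneck 9, total now 37

Maximum flow value: 37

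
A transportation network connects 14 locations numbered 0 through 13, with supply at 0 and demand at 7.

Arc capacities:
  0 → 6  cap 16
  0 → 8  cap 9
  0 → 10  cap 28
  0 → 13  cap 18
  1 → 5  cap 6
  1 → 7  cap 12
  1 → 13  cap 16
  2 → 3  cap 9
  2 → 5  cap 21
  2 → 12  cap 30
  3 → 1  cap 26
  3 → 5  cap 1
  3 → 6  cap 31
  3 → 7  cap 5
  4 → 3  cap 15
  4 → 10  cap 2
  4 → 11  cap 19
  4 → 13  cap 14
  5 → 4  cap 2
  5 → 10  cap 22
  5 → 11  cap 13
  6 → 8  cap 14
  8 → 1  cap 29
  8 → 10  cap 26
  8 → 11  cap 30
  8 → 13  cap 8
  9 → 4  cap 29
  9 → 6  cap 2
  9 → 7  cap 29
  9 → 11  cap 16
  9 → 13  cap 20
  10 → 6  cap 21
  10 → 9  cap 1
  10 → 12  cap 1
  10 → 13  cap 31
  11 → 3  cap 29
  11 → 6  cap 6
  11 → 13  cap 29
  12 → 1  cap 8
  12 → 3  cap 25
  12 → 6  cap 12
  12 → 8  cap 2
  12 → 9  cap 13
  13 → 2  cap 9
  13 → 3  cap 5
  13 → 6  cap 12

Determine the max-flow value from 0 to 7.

augment #1: 0→8→1→7 bottleneck 9, total now 9
augment #2: 0→10→9→7 bottleneck 1, total now 10
augment #3: 0→13→3→7 bottleneck 5, total now 15
augment #4: 0→6→8→1→7 bottleneck 3, total now 18
augment #5: 0→10→12→9→7 bottleneck 1, total now 19
augment #6: 0→13→2→12→9→7 bottleneck 9, total now 28

Maximum flow value: 28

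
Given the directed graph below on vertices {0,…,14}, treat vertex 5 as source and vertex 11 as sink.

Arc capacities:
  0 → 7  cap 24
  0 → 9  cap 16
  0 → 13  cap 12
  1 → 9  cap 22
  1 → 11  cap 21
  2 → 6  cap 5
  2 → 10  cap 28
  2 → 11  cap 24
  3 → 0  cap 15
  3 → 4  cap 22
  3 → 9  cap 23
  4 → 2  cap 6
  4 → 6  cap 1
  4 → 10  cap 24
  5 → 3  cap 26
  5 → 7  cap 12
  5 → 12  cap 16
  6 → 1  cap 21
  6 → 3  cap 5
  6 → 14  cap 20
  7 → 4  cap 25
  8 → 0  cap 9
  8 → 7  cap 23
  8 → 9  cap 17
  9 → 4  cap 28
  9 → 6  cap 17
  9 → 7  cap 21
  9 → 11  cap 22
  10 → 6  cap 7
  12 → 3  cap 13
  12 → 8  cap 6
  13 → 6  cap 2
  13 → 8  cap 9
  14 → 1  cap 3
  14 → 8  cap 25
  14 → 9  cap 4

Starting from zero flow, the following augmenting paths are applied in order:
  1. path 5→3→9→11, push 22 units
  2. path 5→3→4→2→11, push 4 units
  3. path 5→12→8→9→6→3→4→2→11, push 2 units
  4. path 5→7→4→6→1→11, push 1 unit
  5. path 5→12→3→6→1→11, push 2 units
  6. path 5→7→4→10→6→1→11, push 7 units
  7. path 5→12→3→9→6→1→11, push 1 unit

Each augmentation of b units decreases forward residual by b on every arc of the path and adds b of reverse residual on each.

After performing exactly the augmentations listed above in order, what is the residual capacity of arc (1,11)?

after path 1 (5→3→9→11, push 22): res(1,11)=21
after path 2 (5→3→4→2→11, push 4): res(1,11)=21
after path 3 (5→12→8→9→6→3→4→2→11, push 2): res(1,11)=21
after path 4 (5→7→4→6→1→11, push 1): res(1,11)=20
after path 5 (5→12→3→6→1→11, push 2): res(1,11)=18
after path 6 (5→7→4→10→6→1→11, push 7): res(1,11)=11
after path 7 (5→12→3→9→6→1→11, push 1): res(1,11)=10

Residual capacity of (1,11): 10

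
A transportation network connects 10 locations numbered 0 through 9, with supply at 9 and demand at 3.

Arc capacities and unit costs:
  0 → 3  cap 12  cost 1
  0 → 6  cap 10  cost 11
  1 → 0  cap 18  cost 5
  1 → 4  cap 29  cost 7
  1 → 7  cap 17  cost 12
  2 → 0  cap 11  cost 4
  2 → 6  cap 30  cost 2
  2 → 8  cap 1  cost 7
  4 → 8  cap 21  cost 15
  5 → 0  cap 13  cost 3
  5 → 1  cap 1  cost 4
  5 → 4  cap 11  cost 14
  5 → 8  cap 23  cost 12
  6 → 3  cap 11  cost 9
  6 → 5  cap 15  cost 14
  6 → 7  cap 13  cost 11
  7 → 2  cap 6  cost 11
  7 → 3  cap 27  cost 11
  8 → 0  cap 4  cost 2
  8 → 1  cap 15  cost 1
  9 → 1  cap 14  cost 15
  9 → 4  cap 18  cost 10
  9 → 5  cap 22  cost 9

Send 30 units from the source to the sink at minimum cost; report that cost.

Minimum cost for 30 units: 842

shortest-cost path #1: 9→5→0→3 push 12 @ unit cost 13 (adds 156)
shortest-cost path #2: 9→5→0→6→3 push 1 @ unit cost 32 (adds 32)
shortest-cost path #3: 9→5→1→7→3 push 1 @ unit cost 36 (adds 36)
shortest-cost path #4: 9→1→7→3 push 14 @ unit cost 38 (adds 532)
shortest-cost path #5: 9→5→8→0→6→3 push 2 @ unit cost 43 (adds 86)
total cost = 842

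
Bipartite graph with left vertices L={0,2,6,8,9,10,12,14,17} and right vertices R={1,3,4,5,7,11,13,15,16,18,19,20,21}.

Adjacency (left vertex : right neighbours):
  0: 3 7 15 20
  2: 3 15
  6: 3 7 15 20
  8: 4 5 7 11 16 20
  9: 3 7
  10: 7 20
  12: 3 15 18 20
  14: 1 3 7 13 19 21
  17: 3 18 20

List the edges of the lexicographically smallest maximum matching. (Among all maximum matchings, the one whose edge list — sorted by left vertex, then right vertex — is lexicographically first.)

Lex-smallest maximum matching: {(0,3), (2,15), (6,7), (8,4), (10,20), (12,18), (14,1)}

|M| = 7 (so the lex-smallest maximum matching has 7 edges)
process left vertices in ascending order; for each, take the smallest-labelled available neighbour that still permits 7 edges overall, or leave it unmatched if none does
lex-smallest matching: {0-3, 2-15, 6-7, 8-4, 10-20, 12-18, 14-1}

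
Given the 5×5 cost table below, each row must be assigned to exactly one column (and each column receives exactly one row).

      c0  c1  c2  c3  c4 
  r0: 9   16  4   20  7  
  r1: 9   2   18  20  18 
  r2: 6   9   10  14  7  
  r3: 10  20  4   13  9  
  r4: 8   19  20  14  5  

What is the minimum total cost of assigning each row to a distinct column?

optimal assignment: row0→col2 (cost 4), row1→col1 (cost 2), row2→col0 (cost 6), row3→col3 (cost 13), row4→col4 (cost 5)
total = 4 + 2 + 6 + 13 + 5 = 30

Minimum assignment cost: 30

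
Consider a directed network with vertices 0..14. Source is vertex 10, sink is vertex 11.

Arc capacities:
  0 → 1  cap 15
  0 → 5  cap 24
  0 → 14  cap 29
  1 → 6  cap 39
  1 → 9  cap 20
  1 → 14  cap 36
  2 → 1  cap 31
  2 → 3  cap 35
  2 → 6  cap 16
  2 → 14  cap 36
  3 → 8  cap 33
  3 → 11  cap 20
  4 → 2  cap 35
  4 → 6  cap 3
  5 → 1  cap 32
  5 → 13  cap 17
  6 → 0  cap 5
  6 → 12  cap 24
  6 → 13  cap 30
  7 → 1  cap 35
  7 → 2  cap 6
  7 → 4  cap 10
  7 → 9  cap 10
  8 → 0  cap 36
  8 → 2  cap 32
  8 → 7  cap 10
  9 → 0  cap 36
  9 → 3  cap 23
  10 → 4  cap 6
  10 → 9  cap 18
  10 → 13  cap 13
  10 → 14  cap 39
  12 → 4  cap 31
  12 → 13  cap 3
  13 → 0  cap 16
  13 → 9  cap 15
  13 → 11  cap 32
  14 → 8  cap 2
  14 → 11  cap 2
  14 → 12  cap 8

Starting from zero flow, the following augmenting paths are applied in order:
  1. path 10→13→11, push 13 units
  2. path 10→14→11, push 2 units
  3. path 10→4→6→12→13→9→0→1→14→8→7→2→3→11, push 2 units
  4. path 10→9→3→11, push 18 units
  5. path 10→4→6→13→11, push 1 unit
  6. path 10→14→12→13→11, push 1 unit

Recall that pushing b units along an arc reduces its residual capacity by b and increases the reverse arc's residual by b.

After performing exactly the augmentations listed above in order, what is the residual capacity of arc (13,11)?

Residual capacity of (13,11): 17

after path 1 (10→13→11, push 13): res(13,11)=19
after path 2 (10→14→11, push 2): res(13,11)=19
after path 3 (10→4→6→12→13→9→0→1→14→8→7→2→3→11, push 2): res(13,11)=19
after path 4 (10→9→3→11, push 18): res(13,11)=19
after path 5 (10→4→6→13→11, push 1): res(13,11)=18
after path 6 (10→14→12→13→11, push 1): res(13,11)=17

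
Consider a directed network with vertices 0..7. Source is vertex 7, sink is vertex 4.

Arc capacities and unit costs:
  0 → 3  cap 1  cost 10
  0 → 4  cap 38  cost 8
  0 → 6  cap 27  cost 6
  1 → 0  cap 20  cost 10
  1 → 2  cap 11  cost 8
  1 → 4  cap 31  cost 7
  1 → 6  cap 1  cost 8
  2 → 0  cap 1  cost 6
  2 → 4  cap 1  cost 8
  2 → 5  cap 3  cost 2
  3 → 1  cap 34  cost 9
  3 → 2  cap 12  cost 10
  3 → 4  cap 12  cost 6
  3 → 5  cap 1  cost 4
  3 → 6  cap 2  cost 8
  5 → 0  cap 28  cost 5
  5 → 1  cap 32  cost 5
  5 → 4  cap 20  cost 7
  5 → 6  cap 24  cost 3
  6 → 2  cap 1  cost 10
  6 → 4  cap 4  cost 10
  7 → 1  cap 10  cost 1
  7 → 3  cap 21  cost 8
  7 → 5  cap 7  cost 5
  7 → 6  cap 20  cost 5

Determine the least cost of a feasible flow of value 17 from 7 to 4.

Minimum cost for 17 units: 164

shortest-cost path #1: 7→1→4 push 10 @ unit cost 8 (adds 80)
shortest-cost path #2: 7→5→4 push 7 @ unit cost 12 (adds 84)
total cost = 164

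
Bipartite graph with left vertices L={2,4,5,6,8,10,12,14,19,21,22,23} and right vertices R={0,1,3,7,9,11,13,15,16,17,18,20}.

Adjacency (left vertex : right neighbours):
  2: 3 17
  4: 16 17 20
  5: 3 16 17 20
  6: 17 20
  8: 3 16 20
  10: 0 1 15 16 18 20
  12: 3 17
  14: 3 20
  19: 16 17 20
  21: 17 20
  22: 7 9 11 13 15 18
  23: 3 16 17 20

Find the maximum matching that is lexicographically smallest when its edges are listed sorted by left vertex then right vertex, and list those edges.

|M| = 6 (so the lex-smallest maximum matching has 6 edges)
process left vertices in ascending order; for each, take the smallest-labelled available neighbour that still permits 6 edges overall, or leave it unmatched if none does
lex-smallest matching: {2-3, 4-16, 5-17, 6-20, 10-0, 22-7}

Lex-smallest maximum matching: {(2,3), (4,16), (5,17), (6,20), (10,0), (22,7)}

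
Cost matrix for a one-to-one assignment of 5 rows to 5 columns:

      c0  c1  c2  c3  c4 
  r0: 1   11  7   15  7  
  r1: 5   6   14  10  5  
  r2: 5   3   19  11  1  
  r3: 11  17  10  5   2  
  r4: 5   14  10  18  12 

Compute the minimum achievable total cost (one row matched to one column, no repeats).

Minimum assignment cost: 23

optimal assignment: row0→col0 (cost 1), row1→col1 (cost 6), row2→col4 (cost 1), row3→col3 (cost 5), row4→col2 (cost 10)
total = 1 + 6 + 1 + 5 + 10 = 23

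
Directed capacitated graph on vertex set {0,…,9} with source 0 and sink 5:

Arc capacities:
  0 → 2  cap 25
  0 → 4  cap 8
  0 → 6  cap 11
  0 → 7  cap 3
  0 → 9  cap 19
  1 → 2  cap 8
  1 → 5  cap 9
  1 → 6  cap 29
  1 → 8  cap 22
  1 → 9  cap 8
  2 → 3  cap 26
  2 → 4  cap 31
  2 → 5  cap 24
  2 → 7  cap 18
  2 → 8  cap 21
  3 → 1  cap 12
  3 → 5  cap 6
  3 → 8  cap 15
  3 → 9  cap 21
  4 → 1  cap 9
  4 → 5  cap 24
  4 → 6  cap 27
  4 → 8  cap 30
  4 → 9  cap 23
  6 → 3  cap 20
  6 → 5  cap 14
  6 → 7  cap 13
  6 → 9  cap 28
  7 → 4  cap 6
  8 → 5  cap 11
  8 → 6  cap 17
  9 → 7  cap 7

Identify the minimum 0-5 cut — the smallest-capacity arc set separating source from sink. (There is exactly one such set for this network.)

Min-cut arcs: {(0,2), (0,4), (0,6), (7,4)} (total capacity 50)

augment #1: 0→2→5 push 24
augment #2: 0→4→5 push 8
augment #3: 0→6→5 push 11
augment #4: 0→2→3→5 push 1
augment #5: 0→7→4→5 push 3
augment #6: 0→9→7→4→5 push 3
max flow = 50; residual-reachable set from 0 gives S-side
cut edges (S→T): {(0,2), (0,4), (0,6), (7,4)} total cap 50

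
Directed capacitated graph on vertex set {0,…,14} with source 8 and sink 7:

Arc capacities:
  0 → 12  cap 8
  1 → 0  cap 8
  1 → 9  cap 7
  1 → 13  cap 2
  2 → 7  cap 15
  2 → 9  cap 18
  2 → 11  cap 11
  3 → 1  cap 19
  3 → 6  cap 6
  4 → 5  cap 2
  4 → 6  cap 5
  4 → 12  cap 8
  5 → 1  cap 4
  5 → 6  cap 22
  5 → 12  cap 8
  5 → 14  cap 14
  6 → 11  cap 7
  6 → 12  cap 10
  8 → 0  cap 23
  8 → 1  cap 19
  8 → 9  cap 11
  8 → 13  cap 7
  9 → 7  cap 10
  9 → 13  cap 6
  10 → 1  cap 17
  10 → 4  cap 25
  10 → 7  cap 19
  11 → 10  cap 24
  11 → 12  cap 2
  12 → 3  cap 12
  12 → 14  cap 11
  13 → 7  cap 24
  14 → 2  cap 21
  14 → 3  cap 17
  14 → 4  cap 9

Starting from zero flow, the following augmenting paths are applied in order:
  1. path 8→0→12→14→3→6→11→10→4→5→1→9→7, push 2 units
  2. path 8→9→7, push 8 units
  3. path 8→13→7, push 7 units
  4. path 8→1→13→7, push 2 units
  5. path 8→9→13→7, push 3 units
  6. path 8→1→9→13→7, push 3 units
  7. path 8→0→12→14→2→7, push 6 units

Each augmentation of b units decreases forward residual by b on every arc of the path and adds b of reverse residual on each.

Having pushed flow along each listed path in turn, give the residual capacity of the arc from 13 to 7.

Residual capacity of (13,7): 9

after path 1 (8→0→12→14→3→6→11→10→4→5→1→9→7, push 2): res(13,7)=24
after path 2 (8→9→7, push 8): res(13,7)=24
after path 3 (8→13→7, push 7): res(13,7)=17
after path 4 (8→1→13→7, push 2): res(13,7)=15
after path 5 (8→9→13→7, push 3): res(13,7)=12
after path 6 (8→1→9→13→7, push 3): res(13,7)=9
after path 7 (8→0→12→14→2→7, push 6): res(13,7)=9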